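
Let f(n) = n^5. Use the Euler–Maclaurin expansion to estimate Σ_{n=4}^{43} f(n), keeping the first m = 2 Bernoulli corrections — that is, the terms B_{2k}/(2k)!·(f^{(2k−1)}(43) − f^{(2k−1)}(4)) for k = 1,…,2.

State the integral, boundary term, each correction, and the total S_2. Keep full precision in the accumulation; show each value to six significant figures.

∫_4^43 x^5 dx evaluates to 1.05356e+09.
Endpoint term: (f(4) + f(43))/2 = (1024.00 + 1.47008e+08)/2 = 7.35047e+07.
Running total after boundary: 1.12706e+09.
k=1: B_{2}/(2)! × [f^{(1)}(43) − f^{(1)}(4)] = 1/12 × (1.70940e+07 − 1280.00) = 1.42439e+06.
Running total after k=1: 1.12849e+09.
k=2: B_{4}/(4)! × [f^{(3)}(43) − f^{(3)}(4)] = −1/720 × (110940 − 960.000) = -152.750.

S_2 ≈ 1.12849e+09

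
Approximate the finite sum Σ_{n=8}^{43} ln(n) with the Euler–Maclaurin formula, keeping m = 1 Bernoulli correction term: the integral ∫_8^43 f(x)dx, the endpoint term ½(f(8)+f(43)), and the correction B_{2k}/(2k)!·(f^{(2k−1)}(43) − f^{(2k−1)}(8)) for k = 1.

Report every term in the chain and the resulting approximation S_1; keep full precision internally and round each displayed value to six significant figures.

∫_8^43 ln(x) dx evaluates to 110.096.
Endpoint term: (f(8) + f(43))/2 = (2.07944 + 3.76120)/2 = 2.92032.
So far: 113.016.
Order-1 term: 1/12 · (0.0232558 − 0.125000) = -0.00847868.

S_1 ≈ 113.008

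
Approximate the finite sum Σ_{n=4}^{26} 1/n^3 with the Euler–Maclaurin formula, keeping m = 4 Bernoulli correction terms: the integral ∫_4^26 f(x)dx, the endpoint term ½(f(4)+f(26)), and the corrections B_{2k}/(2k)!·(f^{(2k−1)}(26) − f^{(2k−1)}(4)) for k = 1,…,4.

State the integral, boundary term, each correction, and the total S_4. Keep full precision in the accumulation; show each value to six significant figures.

The integral term ∫_4^26 1/x^3 dx = 0.0305104.
Endpoint term: (f(4) + f(26))/2 = (0.0156250 + 5.68958e-05)/2 = 0.00784095.
Running total after boundary: 0.0383513.
k=1: B_{2}/(2)! × [f^{(1)}(26) − f^{(1)}(4)] = 1/12 × (-6.56490e-06 − (-0.0117188)) = 0.000976015.
Running total after k=1: 0.0393273.
k=2: B_{4}/(4)! × [f^{(3)}(26) − f^{(3)}(4)] = −1/720 × (-1.94228e-07 − (-0.0146484)) = -2.03448e-05.
Running total after k=2: 0.0393070.
k=3: B_{6}/(6)! × [f^{(5)}(26) − f^{(5)}(4)] = 1/30240 × (-1.20674e-08 − (-0.0384521)) = 1.27157e-06.
Running total after k=3: 0.0393082.
k=4: B_{8}/(8)! × [f^{(7)}(26) − f^{(7)}(4)] = −1/1209600 × (-1.28529e-09 − (-0.173035)) = -1.43051e-07.

S_4 ≈ 0.0393081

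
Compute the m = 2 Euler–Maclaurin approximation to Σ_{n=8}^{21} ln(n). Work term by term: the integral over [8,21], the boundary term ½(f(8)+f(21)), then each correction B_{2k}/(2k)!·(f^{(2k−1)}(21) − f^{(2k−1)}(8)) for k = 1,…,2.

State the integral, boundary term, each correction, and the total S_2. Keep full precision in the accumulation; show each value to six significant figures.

∫_8^21 ln(x) dx evaluates to 34.2994.
Boundary: ½(f(8) + f(21)) = ½(2.07944 + 3.04452) = 2.56198.
So far: 36.8614.
Order-1 term: 1/12 · (0.0476190 − 0.125000) = -0.00644841.
Running total after k=1: 36.8550.
Order-2 term: −1/720 · (0.000215959 − 0.00390625) = 5.12540e-06.

S_2 ≈ 36.8550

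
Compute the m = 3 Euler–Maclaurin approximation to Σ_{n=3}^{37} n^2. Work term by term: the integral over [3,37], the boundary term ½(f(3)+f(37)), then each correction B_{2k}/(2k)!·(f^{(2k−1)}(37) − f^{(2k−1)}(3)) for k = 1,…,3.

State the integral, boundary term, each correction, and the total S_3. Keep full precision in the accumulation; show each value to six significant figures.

S_3 ≈ 17570.0

∫_3^37 x^2 dx evaluates to 16875.3.
Boundary: ½(f(3) + f(37)) = ½(9.00000 + 1369.00) = 689.000.
Running total after boundary: 17564.3.
k=1: B_{2}/(2)! × [f^{(1)}(37) − f^{(1)}(3)] = 1/12 × (74.0000 − 6.00000) = 5.66667.
Partial sum through k=1: 17570.0.
k=2: B_{4}/(4)! × [f^{(3)}(37) − f^{(3)}(3)] = −1/720 × (0.00000 − 0.00000) = 0.00000.
Partial sum through k=2: 17570.0.
k=3: B_{6}/(6)! × [f^{(5)}(37) − f^{(5)}(3)] = 1/30240 × (0.00000 − 0.00000) = 0.00000.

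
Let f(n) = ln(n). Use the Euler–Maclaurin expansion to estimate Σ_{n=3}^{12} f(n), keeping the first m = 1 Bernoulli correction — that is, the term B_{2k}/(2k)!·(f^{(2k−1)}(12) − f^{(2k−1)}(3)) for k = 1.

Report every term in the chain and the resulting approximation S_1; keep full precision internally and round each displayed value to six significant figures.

S_1 ≈ 19.2940

The integral term ∫_3^12 ln(x) dx = 17.5230.
Endpoint term: (f(3) + f(12))/2 = (1.09861 + 2.48491)/2 = 1.79176.
So far: 19.3148.
Order-1 term: 1/12 · (0.0833333 − 0.333333) = -0.0208333.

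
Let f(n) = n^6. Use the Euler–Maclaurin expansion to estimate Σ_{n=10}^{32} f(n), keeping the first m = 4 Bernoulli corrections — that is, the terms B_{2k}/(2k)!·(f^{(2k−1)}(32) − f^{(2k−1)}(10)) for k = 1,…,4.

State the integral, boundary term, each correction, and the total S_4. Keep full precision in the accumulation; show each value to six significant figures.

Integral: ∫_10^32 x^6 dx = 4.90711e+09.
Endpoint term: (f(10) + f(32))/2 = (1.00000e+06 + 1.07374e+09)/2 = 5.37371e+08.
Integral + boundary = 5.44448e+09.
Order-1 term: 1/12 · (2.01327e+08 − 600000) = 1.67272e+07.
After k=1: 5.46120e+09.
Order-2 term: −1/720 · (3.93216e+06 − 120000) = -5294.67.
After k=2: 5.46120e+09.
Order-3 term: 1/30240 · (23040.0 − 7200.00) = 0.523810.
After k=3: 5.46120e+09.
Order-4 term: −1/1209600 · (0.00000 − 0.00000) = 0.00000.

S_4 ≈ 5.46120e+09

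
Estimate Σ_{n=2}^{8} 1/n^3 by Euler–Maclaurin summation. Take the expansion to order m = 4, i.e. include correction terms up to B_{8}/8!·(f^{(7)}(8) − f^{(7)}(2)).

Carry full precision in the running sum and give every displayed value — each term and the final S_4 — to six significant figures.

S_4 ≈ 0.195105

Integral: ∫_2^8 1/x^3 dx = 0.117188.
½[f(2) + f(8)] = ½[0.125000 + 0.00195312] = 0.0634766.
Integral + boundary = 0.180664.
Order-1 term: 1/12 · (-0.000732422 − (-0.187500)) = 0.0155640.
Partial sum through k=1: 0.196228.
Order-2 term: −1/720 · (-0.000228882 − (-0.937500)) = -0.00130177.
Partial sum through k=2: 0.194926.
Order-3 term: 1/30240 · (-0.000150204 − (-9.84375)) = 0.000325516.
Partial sum through k=3: 0.195252.
Order-4 term: −1/1209600 · (-0.000168979 − (-177.188)) = -0.000146484.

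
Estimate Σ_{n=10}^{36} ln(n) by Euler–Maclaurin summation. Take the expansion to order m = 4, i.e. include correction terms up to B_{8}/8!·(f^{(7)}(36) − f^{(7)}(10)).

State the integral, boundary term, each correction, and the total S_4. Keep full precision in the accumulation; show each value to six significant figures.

Integral: ∫_10^36 ln(x) dx = 79.9808.
Endpoint term: (f(10) + f(36))/2 = (2.30259 + 3.58352)/2 = 2.94305.
So far: 82.9239.
Correction k=1: B_{2}/2! · (f^{(1)}(36) − f^{(1)}(10)) = 1/12 · (0.0277778 − 0.100000) = -0.00601852.
After k=1: 82.9179.
Correction k=2: B_{4}/4! · (f^{(3)}(36) − f^{(3)}(10)) = −1/720 · (4.28669e-05 − 0.00200000) = 2.71824e-06.
After k=2: 82.9179.
Correction k=3: B_{6}/6! · (f^{(5)}(36) − f^{(5)}(10)) = 1/30240 · (3.96916e-07 − 0.000240000) = -7.92338e-09.
After k=3: 82.9179.
Correction k=4: B_{8}/8! · (f^{(7)}(36) − f^{(7)}(10)) = −1/1209600 · (9.18787e-09 − 7.20000e-05) = 5.95162e-11.

S_4 ≈ 82.9179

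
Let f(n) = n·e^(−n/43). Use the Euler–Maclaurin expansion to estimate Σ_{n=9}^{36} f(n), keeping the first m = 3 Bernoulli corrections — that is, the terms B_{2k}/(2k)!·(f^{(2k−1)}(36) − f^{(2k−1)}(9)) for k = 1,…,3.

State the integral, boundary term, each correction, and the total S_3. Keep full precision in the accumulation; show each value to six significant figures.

S_3 ≈ 354.507

Integral: ∫_9^36 x·e^(−x/43) dx = 343.112.
Endpoint term: (f(9) + f(36))/2 = (7.30035 + 15.5850)/2 = 11.4427.
Integral + boundary = 354.555.
k=1: B_{2}/(2)! × [f^{(1)}(36) − f^{(1)}(9)] = 1/12 × (0.0704749 − 0.641374) = -0.0475750.
After k=1: 354.507.
k=2: B_{4}/(4)! × [f^{(3)}(36) − f^{(3)}(9)] = −1/720 × (0.000506387 − 0.00122427) = 9.97060e-07.
After k=2: 354.507.
k=3: B_{6}/(6)! × [f^{(5)}(36) − f^{(5)}(9)] = 1/30240 × (5.27127e-07 − 1.13665e-06) = -2.01561e-11.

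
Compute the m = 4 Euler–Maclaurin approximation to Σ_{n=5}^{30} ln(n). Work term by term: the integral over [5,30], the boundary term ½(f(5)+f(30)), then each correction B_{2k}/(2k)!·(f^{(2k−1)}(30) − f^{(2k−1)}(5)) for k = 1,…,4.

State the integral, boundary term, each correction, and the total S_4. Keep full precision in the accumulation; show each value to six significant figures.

The integral term ∫_5^30 ln(x) dx = 68.9887.
Endpoint term: (f(5) + f(30))/2 = (1.60944 + 3.40120)/2 = 2.50532.
Running total after boundary: 71.4940.
Order-1 term: 1/12 · (0.0333333 − 0.200000) = -0.0138889.
Running total after k=1: 71.4802.
Order-2 term: −1/720 · (7.40741e-05 − 0.0160000) = 2.21193e-05.
Running total after k=2: 71.4802.
Order-3 term: 1/30240 · (9.87654e-07 − 0.00768000) = -2.53936e-07.
Running total after k=3: 71.4802.
Order-4 term: −1/1209600 · (3.29218e-08 − 0.00921600) = 7.61902e-09.

S_4 ≈ 71.4802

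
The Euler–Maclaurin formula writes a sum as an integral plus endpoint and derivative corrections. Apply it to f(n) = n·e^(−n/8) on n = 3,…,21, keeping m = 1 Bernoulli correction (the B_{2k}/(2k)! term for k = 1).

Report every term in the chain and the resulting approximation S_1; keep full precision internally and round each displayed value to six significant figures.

S_1 ≈ 45.4214

∫_3^21 x·e^(−x/8) dx evaluates to 43.6754.
½[f(3) + f(21)] = ½[2.06187 + 1.52123] = 1.79155.
Running total after boundary: 45.4670.
k=1: B_{2}/(2)! × [f^{(1)}(21) − f^{(1)}(3)] = 1/12 × (-0.117715 − 0.429556) = -0.0456059.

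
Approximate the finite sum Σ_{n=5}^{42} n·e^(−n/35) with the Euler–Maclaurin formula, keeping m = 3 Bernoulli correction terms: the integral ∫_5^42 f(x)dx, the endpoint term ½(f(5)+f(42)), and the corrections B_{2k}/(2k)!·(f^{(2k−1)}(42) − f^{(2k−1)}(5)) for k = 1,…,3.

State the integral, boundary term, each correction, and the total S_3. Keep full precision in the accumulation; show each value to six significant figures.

∫_5^42 x·e^(−x/35) dx evaluates to 401.911.
½[f(5) + f(42)] = ½[4.33439 + 12.6502] = 8.49227.
So far: 410.403.
Order-1 term: 1/12 · (-0.0602388 − 0.743038) = -0.0669398.
Running total after k=1: 410.336.
Order-2 term: −1/720 · (0.000442571 − 0.00202187) = 2.19347e-06.
Running total after k=2: 410.336.
Order-3 term: 1/30240 · (7.62708e-07 − 2.80586e-06) = -6.75647e-11.

S_3 ≈ 410.336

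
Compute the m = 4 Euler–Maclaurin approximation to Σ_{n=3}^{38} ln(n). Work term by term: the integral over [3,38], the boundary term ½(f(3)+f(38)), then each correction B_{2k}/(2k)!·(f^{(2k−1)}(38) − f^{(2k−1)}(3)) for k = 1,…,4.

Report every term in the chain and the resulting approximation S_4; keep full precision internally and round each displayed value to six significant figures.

S_4 ≈ 102.275

∫_3^38 ln(x) dx evaluates to 99.9324.
Endpoint term: (f(3) + f(38))/2 = (1.09861 + 3.63759)/2 = 2.36810.
Running total after boundary: 102.301.
Correction k=1: B_{2}/2! · (f^{(1)}(38) − f^{(1)}(3)) = 1/12 · (0.0263158 − 0.333333) = -0.0255848.
Running total after k=1: 102.275.
Correction k=2: B_{4}/4! · (f^{(3)}(38) − f^{(3)}(3)) = −1/720 · (3.64485e-05 − 0.0740741) = 0.000102830.
Running total after k=2: 102.275.
Correction k=3: B_{6}/6! · (f^{(5)}(38) − f^{(5)}(3)) = 1/30240 · (3.02896e-07 − 0.0987654) = -3.26604e-06.
Running total after k=3: 102.275.
Correction k=4: B_{8}/8! · (f^{(7)}(38) − f^{(7)}(3)) = −1/1209600 · (6.29285e-09 − 0.329218) = 2.72171e-07.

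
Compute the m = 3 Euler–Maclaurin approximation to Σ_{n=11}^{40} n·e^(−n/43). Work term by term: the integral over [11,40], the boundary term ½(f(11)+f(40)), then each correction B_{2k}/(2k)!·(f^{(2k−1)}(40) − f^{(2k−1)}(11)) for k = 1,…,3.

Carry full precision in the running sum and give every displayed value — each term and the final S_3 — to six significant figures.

∫_11^40 x·e^(−x/43) dx evaluates to 390.057.
Boundary: ½(f(11) + f(40)) = ½(8.51715 + 15.7785) = 12.1478.
Integral + boundary = 402.205.
Correction k=1: B_{2}/2! · (f^{(1)}(40) − f^{(1)}(11)) = 1/12 · (0.0275206 − 0.576213) = -0.0457244.
After k=1: 402.159.
Correction k=2: B_{4}/4! · (f^{(3)}(40) − f^{(3)}(11)) = −1/720 · (0.000441560 − 0.00114915) = 9.82769e-07.
After k=2: 402.159.
Correction k=3: B_{6}/6! · (f^{(5)}(40) − f^{(5)}(11)) = 1/30240 · (4.69571e-07 − 1.07446e-06) = -2.00029e-11.

S_3 ≈ 402.159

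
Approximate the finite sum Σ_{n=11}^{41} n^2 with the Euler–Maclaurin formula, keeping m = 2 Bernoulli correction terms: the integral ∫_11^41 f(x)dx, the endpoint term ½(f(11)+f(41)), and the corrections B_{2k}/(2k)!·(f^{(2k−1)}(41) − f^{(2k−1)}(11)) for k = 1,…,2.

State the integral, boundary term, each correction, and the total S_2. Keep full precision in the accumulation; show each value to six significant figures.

Integral: ∫_11^41 x^2 dx = 22530.0.
Endpoint term: (f(11) + f(41))/2 = (121.000 + 1681.00)/2 = 901.000.
Running total after boundary: 23431.0.
Order-1 term: 1/12 · (82.0000 − 22.0000) = 5.00000.
Partial sum through k=1: 23436.0.
Order-2 term: −1/720 · (0.00000 − 0.00000) = 0.00000.

S_2 ≈ 23436.0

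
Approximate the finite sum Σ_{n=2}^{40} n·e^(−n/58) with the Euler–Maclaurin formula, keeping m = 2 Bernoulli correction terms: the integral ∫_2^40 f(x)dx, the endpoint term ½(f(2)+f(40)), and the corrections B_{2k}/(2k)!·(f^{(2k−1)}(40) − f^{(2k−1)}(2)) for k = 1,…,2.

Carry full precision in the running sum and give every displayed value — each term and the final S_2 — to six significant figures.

S_2 ≈ 521.040

The integral term ∫_2^40 x·e^(−x/58) dx = 510.104.
Endpoint term: (f(2) + f(40))/2 = (1.93221 + 20.0700)/2 = 11.0011.
So far: 521.105.
Order-1 term: 1/12 · (0.155715 − 0.932791) = -0.0647563.
Partial sum through k=1: 521.040.
Order-2 term: −1/720 · (0.000344594 − 0.000851665) = 7.04266e-07.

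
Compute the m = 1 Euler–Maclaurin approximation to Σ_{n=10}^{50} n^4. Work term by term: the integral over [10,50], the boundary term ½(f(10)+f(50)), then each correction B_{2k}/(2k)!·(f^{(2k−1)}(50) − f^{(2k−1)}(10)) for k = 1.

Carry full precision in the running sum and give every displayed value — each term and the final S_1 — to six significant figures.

The integral term ∫_10^50 x^4 dx = 6.24800e+07.
½[f(10) + f(50)] = ½[10000.0 + 6.25000e+06] = 3.13000e+06.
Running total after boundary: 6.56100e+07.
k=1: B_{2}/(2)! × [f^{(1)}(50) − f^{(1)}(10)] = 1/12 × (500000 − 4000.00) = 41333.3.

S_1 ≈ 6.56513e+07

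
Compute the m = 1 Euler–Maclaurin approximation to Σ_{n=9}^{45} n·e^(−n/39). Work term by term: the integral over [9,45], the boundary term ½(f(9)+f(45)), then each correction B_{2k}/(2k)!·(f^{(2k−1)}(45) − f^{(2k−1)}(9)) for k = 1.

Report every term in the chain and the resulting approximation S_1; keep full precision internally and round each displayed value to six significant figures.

∫_9^45 x·e^(−x/39) dx evaluates to 452.903.
Endpoint term: (f(9) + f(45))/2 = (7.14530 + 14.1940)/2 = 10.6696.
So far: 463.573.
Correction k=1: B_{2}/2! · (f^{(1)}(45) − f^{(1)}(9)) = 1/12 · (-0.0485263 − 0.610710) = -0.0549363.

S_1 ≈ 463.518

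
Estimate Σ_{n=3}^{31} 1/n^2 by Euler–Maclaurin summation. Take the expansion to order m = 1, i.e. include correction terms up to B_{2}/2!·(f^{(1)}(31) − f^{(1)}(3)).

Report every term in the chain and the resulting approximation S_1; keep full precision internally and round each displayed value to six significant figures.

The integral term ∫_3^31 1/x^2 dx = 0.301075.
½[f(3) + f(31)] = ½[0.111111 + 0.00104058] = 0.0560758.
Integral + boundary = 0.357151.
Correction k=1: B_{2}/2! · (f^{(1)}(31) − f^{(1)}(3)) = 1/12 · (-6.71344e-05 − (-0.0740741)) = 0.00616724.

S_1 ≈ 0.363318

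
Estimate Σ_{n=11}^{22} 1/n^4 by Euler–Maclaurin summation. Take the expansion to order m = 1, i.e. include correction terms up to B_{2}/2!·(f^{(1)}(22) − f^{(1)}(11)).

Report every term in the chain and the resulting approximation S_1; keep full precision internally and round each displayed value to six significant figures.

Integral: ∫_11^22 1/x^4 dx = 0.000219133.
Boundary: ½(f(11) + f(22)) = ½(6.83013e-05 + 4.26883e-06) = 3.62851e-05.
So far: 0.000255419.
k=1: B_{2}/(2)! × [f^{(1)}(22) − f^{(1)}(11)] = 1/12 × (-7.76152e-07 − (-2.48369e-05)) = 2.00506e-06.

S_1 ≈ 0.000257424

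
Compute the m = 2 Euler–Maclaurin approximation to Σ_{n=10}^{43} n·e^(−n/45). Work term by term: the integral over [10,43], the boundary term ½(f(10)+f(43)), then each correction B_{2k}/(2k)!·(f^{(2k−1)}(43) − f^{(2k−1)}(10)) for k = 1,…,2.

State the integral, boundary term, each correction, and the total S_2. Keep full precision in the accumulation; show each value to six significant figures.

S_2 ≈ 471.037

Integral: ∫_10^43 x·e^(−x/45) dx = 458.815.
Endpoint term: (f(10) + f(43))/2 = (8.00737 + 16.5377)/2 = 12.2726.
Integral + boundary = 471.088.
Order-1 term: 1/12 · (0.0170933 − 0.622796) = -0.0504752.
Running total after k=1: 471.037.
Order-2 term: −1/720 · (0.000388291 − 0.00109841) = 9.86269e-07.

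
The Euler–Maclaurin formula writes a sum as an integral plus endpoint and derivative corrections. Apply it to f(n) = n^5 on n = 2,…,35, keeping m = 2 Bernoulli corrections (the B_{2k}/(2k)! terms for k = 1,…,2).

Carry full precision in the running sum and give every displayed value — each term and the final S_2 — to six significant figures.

Integral: ∫_2^35 x^5 dx = 3.06378e+08.
Boundary: ½(f(2) + f(35)) = ½(32.0000 + 5.25219e+07) = 2.62610e+07.
So far: 3.32639e+08.
Order-1 term: 1/12 · (7.50312e+06 − 80.0000) = 625254.
Running total after k=1: 3.33264e+08.
Order-2 term: −1/720 · (73500.0 − 240.000) = -101.750.

S_2 ≈ 3.33264e+08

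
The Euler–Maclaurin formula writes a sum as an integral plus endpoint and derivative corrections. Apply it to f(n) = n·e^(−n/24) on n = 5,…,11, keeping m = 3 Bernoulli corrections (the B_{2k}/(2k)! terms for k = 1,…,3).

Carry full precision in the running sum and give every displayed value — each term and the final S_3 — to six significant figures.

S_3 ≈ 39.4276

∫_5^11 x·e^(−x/24) dx evaluates to 33.9449.
½[f(5) + f(11)] = ½[4.05968 + 6.95570] = 5.50769.
So far: 39.4526.
Order-1 term: 1/12 · (0.342516 − 0.642783) = -0.0250223.
After k=1: 39.4276.
Order-2 term: −1/720 · (0.00279026 − 0.00393517) = 1.59015e-06.
After k=2: 39.4276.
Order-3 term: 1/30240 · (8.65603e-06 − 1.17264e-05) = -1.01532e-10.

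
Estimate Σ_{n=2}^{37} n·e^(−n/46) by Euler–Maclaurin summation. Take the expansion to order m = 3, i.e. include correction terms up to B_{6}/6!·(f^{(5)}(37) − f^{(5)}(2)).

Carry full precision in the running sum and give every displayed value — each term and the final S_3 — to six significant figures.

The integral term ∫_2^37 x·e^(−x/46) dx = 405.962.
Boundary: ½(f(2) + f(37)) = ½(1.91491 + 16.5530) = 9.23398.
So far: 415.196.
Order-1 term: 1/12 · (0.0875308 − 0.915825) = -0.0690245.
After k=1: 415.127.
Order-2 term: −1/720 · (0.000464220 − 0.00133777) = 1.21327e-06.
After k=2: 415.127.
Order-3 term: 1/30240 · (4.19222e-07 − 1.05990e-06) = -2.11863e-11.

S_3 ≈ 415.127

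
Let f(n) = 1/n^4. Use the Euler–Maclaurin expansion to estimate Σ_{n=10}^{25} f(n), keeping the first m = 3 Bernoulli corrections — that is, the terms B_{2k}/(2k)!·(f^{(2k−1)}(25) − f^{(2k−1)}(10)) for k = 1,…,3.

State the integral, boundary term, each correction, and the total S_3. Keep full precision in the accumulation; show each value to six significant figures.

The integral term ∫_10^25 1/x^4 dx = 0.000312000.
Endpoint term: (f(10) + f(25))/2 = (0.000100000 + 2.56000e-06)/2 = 5.12800e-05.
Running total after boundary: 0.000363280.
Correction k=1: B_{2}/2! · (f^{(1)}(25) − f^{(1)}(10)) = 1/12 · (-4.09600e-07 − (-4.00000e-05)) = 3.29920e-06.
Running total after k=1: 0.000366579.
Correction k=2: B_{4}/4! · (f^{(3)}(25) − f^{(3)}(10)) = −1/720 · (-1.96608e-08 − (-1.20000e-05)) = -1.66394e-08.
Running total after k=2: 0.000366563.
Correction k=3: B_{6}/6! · (f^{(5)}(25) − f^{(5)}(10)) = 1/30240 · (-1.76161e-09 − (-6.72000e-06)) = 2.22164e-10.

S_3 ≈ 0.000366563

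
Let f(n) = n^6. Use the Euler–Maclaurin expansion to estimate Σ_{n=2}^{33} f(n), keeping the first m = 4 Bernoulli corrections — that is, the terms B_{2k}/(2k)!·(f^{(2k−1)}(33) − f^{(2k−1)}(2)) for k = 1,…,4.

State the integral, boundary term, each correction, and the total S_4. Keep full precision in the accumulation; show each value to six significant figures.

∫_2^33 x^6 dx evaluates to 6.08835e+09.
Endpoint term: (f(2) + f(33))/2 = (64.0000 + 1.29147e+09)/2 = 6.45734e+08.
So far: 6.73408e+09.
Correction k=1: B_{2}/2! · (f^{(1)}(33) − f^{(1)}(2)) = 1/12 · (2.34812e+08 − 192.000) = 1.95677e+07.
Running total after k=1: 6.75365e+09.
Correction k=2: B_{4}/4! · (f^{(3)}(33) − f^{(3)}(2)) = −1/720 · (4.31244e+06 − 960.000) = -5988.17.
Running total after k=2: 6.75364e+09.
Correction k=3: B_{6}/6! · (f^{(5)}(33) − f^{(5)}(2)) = 1/30240 · (23760.0 − 1440.00) = 0.738095.
Running total after k=3: 6.75364e+09.
Correction k=4: B_{8}/8! · (f^{(7)}(33) − f^{(7)}(2)) = −1/1209600 · (0.00000 − 0.00000) = 0.00000.

S_4 ≈ 6.75364e+09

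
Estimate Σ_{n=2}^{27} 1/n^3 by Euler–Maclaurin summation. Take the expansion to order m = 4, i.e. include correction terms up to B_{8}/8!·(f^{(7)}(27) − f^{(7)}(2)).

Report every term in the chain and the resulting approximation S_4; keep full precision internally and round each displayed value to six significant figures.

S_4 ≈ 0.201341

∫_2^27 1/x^3 dx evaluates to 0.124314.
Boundary: ½(f(2) + f(27)) = ½(0.125000 + 5.08053e-05) = 0.0625254.
Integral + boundary = 0.186840.
Order-1 term: 1/12 · (-5.64503e-06 − (-0.187500)) = 0.0156245.
After k=1: 0.202464.
Order-2 term: −1/720 · (-1.54870e-07 − (-0.937500)) = -0.00130208.
After k=2: 0.201162.
Order-3 term: 1/30240 · (-8.92258e-09 − (-9.84375)) = 0.000325521.
After k=3: 0.201487.
Order-4 term: −1/1209600 · (-8.81242e-10 − (-177.188)) = -0.000146484.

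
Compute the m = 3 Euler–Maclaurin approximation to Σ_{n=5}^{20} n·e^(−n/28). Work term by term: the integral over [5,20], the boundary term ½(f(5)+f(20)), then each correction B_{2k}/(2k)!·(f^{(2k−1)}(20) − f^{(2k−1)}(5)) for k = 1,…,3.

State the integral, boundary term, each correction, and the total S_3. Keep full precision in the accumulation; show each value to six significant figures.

S_3 ≈ 121.890

The integral term ∫_5^20 x·e^(−x/28) dx = 114.949.
Endpoint term: (f(5) + f(20))/2 = (4.18232 + 9.79083)/2 = 6.98658.
Running total after boundary: 121.936.
k=1: B_{2}/(2)! × [f^{(1)}(20) − f^{(1)}(5)] = 1/12 × (0.139869 − 0.687096) = -0.0456022.
After k=1: 121.890.
k=2: B_{4}/(4)! × [f^{(3)}(20) − f^{(3)}(5)] = −1/720 × (0.00142724 − 0.00301024) = 2.19861e-06.
After k=2: 121.890.
k=3: B_{6}/(6)! × [f^{(5)}(20) − f^{(5)}(5)] = 1/30240 × (3.41335e-06 − 6.56132e-06) = -1.04099e-10.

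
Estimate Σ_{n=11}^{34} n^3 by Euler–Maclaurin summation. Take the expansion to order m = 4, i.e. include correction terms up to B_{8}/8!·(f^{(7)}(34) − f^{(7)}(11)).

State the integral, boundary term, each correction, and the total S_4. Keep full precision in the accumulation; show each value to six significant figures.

∫_11^34 x^3 dx evaluates to 330424.
Endpoint term: (f(11) + f(34))/2 = (1331.00 + 39304.0)/2 = 20317.5.
Integral + boundary = 350741.
k=1: B_{2}/(2)! × [f^{(1)}(34) − f^{(1)}(11)] = 1/12 × (3468.00 − 363.000) = 258.750.
Partial sum through k=1: 351000.
k=2: B_{4}/(4)! × [f^{(3)}(34) − f^{(3)}(11)] = −1/720 × (6.00000 − 6.00000) = 0.00000.
Partial sum through k=2: 351000.
k=3: B_{6}/(6)! × [f^{(5)}(34) − f^{(5)}(11)] = 1/30240 × (0.00000 − 0.00000) = 0.00000.
Partial sum through k=3: 351000.
k=4: B_{8}/(8)! × [f^{(7)}(34) − f^{(7)}(11)] = −1/1209600 × (0.00000 − 0.00000) = 0.00000.

S_4 ≈ 351000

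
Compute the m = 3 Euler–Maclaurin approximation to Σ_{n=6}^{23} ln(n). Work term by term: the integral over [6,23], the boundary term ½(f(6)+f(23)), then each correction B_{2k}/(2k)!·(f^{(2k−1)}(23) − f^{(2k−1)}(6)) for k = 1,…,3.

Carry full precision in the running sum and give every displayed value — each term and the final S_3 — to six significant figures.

S_3 ≈ 46.8192

∫_6^23 ln(x) dx evaluates to 44.3658.
Boundary: ½(f(6) + f(23)) = ½(1.79176 + 3.13549) = 2.46363.
Integral + boundary = 46.8294.
Order-1 term: 1/12 · (0.0434783 − 0.166667) = -0.0102657.
Partial sum through k=1: 46.8192.
Order-2 term: −1/720 · (0.000164379 − 0.00925926) = 1.26318e-05.
Partial sum through k=2: 46.8192.
Order-3 term: 1/30240 · (3.72883e-06 − 0.00308642) = -1.01941e-07.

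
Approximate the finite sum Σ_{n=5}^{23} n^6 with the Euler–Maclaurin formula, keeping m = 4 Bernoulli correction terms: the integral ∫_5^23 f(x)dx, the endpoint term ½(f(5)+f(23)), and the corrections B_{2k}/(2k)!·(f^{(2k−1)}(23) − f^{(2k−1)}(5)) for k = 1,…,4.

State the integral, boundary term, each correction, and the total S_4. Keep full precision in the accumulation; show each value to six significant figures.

S_4 ≈ 5.63633e+08

Integral: ∫_5^23 x^6 dx = 4.86392e+08.
Endpoint term: (f(5) + f(23))/2 = (15625.0 + 1.48036e+08)/2 = 7.40258e+07.
Integral + boundary = 5.60418e+08.
k=1: B_{2}/(2)! × [f^{(1)}(23) − f^{(1)}(5)] = 1/12 × (3.86181e+07 − 18750.0) = 3.21661e+06.
Running total after k=1: 5.63635e+08.
k=2: B_{4}/(4)! × [f^{(3)}(23) − f^{(3)}(5)] = −1/720 × (1.46004e+06 − 15000.0) = -2007.00.
Running total after k=2: 5.63633e+08.
k=3: B_{6}/(6)! × [f^{(5)}(23) − f^{(5)}(5)] = 1/30240 × (16560.0 − 3600.00) = 0.428571.
Running total after k=3: 5.63633e+08.
k=4: B_{8}/(8)! × [f^{(7)}(23) − f^{(7)}(5)] = −1/1209600 × (0.00000 − 0.00000) = 0.00000.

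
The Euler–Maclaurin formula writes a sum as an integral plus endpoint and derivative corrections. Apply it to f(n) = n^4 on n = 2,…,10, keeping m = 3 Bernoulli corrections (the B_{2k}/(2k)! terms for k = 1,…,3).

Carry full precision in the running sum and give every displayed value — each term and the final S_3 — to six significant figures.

S_3 ≈ 25332.0

∫_2^10 x^4 dx evaluates to 19993.6.
½[f(2) + f(10)] = ½[16.0000 + 10000.0] = 5008.00.
Running total after boundary: 25001.6.
Correction k=1: B_{2}/2! · (f^{(1)}(10) − f^{(1)}(2)) = 1/12 · (4000.00 − 32.0000) = 330.667.
Partial sum through k=1: 25332.3.
Correction k=2: B_{4}/4! · (f^{(3)}(10) − f^{(3)}(2)) = −1/720 · (240.000 − 48.0000) = -0.266667.
Partial sum through k=2: 25332.0.
Correction k=3: B_{6}/6! · (f^{(5)}(10) − f^{(5)}(2)) = 1/30240 · (0.00000 − 0.00000) = 0.00000.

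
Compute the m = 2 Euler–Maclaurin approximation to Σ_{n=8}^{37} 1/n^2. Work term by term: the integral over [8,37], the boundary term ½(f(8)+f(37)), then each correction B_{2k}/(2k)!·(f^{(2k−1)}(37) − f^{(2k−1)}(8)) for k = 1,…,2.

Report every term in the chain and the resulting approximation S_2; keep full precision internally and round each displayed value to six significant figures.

S_2 ≈ 0.106472

Integral: ∫_8^37 1/x^2 dx = 0.0979730.
½[f(8) + f(37)] = ½[0.0156250 + 0.000730460] = 0.00817773.
Running total after boundary: 0.106151.
k=1: B_{2}/(2)! × [f^{(1)}(37) − f^{(1)}(8)] = 1/12 × (-3.94843e-05 − (-0.00390625)) = 0.000322230.
Running total after k=1: 0.106473.
k=2: B_{4}/(4)! × [f^{(3)}(37) − f^{(3)}(8)] = −1/720 × (-3.46101e-07 − (-0.000732422)) = -1.01677e-06.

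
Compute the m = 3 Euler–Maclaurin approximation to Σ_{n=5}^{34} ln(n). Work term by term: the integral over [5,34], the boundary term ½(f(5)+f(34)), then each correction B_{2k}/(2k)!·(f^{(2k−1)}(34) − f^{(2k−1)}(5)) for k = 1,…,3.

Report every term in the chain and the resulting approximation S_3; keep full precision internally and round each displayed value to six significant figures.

S_3 ≈ 85.4028

The integral term ∫_5^34 ln(x) dx = 82.8491.
Endpoint term: (f(5) + f(34))/2 = (1.60944 + 3.52636)/2 = 2.56790.
So far: 85.4170.
Correction k=1: B_{2}/2! · (f^{(1)}(34) − f^{(1)}(5)) = 1/12 · (0.0294118 − 0.200000) = -0.0142157.
Running total after k=1: 85.4028.
Correction k=2: B_{4}/4! · (f^{(3)}(34) − f^{(3)}(5)) = −1/720 · (5.08854e-05 − 0.0160000) = 2.21515e-05.
Running total after k=2: 85.4028.
Correction k=3: B_{6}/6! · (f^{(5)}(34) − f^{(5)}(5)) = 1/30240 · (5.28222e-07 − 0.00768000) = -2.53951e-07.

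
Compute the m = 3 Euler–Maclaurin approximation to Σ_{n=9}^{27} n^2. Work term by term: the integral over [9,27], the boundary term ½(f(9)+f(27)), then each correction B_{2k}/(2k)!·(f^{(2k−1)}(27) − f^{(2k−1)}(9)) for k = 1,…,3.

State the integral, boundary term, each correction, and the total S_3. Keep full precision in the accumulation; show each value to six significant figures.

S_3 ≈ 6726.00

The integral term ∫_9^27 x^2 dx = 6318.00.
Boundary: ½(f(9) + f(27)) = ½(81.0000 + 729.000) = 405.000.
Integral + boundary = 6723.00.
k=1: B_{2}/(2)! × [f^{(1)}(27) − f^{(1)}(9)] = 1/12 × (54.0000 − 18.0000) = 3.00000.
Running total after k=1: 6726.00.
k=2: B_{4}/(4)! × [f^{(3)}(27) − f^{(3)}(9)] = −1/720 × (0.00000 − 0.00000) = 0.00000.
Running total after k=2: 6726.00.
k=3: B_{6}/(6)! × [f^{(5)}(27) − f^{(5)}(9)] = 1/30240 × (0.00000 − 0.00000) = 0.00000.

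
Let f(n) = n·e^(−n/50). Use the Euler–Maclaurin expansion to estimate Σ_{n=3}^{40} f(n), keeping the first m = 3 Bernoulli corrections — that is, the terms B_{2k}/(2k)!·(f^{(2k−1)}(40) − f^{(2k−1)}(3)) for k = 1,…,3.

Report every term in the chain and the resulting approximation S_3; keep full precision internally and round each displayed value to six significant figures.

S_3 ≈ 484.029

The integral term ∫_3^40 x·e^(−x/50) dx = 473.696.
Boundary: ½(f(3) + f(40)) = ½(2.82529 + 17.9732) = 10.3992.
Running total after boundary: 484.095.
Correction k=1: B_{2}/2! · (f^{(1)}(40) − f^{(1)}(3)) = 1/12 · (0.0898658 − 0.885259) = -0.0662827.
Running total after k=1: 484.029.
Correction k=2: B_{4}/4! · (f^{(3)}(40) − f^{(3)}(3)) = −1/720 · (0.000395409 − 0.00110752) = 9.89036e-07.
Running total after k=2: 484.029.
Correction k=3: B_{6}/6! · (f^{(5)}(40) − f^{(5)}(3)) = 1/30240 · (3.01949e-07 − 7.44371e-07) = -1.46303e-11.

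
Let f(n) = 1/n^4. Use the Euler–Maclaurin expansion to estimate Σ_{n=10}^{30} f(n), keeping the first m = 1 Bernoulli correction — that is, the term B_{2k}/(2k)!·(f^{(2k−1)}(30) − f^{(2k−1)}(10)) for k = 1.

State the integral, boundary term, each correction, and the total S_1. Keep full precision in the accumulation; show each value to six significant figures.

S_1 ≈ 0.000374925

∫_10^30 1/x^4 dx evaluates to 0.000320988.
Endpoint term: (f(10) + f(30))/2 = (0.000100000 + 1.23457e-06)/2 = 5.06173e-05.
Running total after boundary: 0.000371605.
k=1: B_{2}/(2)! × [f^{(1)}(30) − f^{(1)}(10)] = 1/12 × (-1.64609e-07 − (-4.00000e-05)) = 3.31962e-06.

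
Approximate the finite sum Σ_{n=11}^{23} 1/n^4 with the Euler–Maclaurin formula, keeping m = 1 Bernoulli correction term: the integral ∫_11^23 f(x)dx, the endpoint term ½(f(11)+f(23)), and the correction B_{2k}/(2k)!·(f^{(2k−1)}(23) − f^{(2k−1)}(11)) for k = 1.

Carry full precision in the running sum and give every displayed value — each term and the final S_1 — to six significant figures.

S_1 ≈ 0.000260997

∫_11^23 1/x^4 dx evaluates to 0.000223042.
Endpoint term: (f(11) + f(23))/2 = (6.83013e-05 + 3.57346e-06)/2 = 3.59374e-05.
Running total after boundary: 0.000258979.
Correction k=1: B_{2}/2! · (f^{(1)}(23) − f^{(1)}(11)) = 1/12 · (-6.21471e-07 − (-2.48369e-05)) = 2.01795e-06.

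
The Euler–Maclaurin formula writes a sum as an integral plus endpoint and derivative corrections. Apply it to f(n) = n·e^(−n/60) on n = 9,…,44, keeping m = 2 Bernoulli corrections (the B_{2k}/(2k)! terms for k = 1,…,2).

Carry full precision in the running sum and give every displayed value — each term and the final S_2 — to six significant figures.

The integral term ∫_9^44 x·e^(−x/60) dx = 566.226.
Endpoint term: (f(9) + f(44))/2 = (7.74637 + 21.1334)/2 = 14.4399.
Running total after boundary: 580.666.
Correction k=1: B_{2}/2! · (f^{(1)}(44) − f^{(1)}(9)) = 1/12 · (0.128081 − 0.731602) = -0.0502934.
Partial sum through k=1: 580.616.
Correction k=2: B_{4}/4! · (f^{(3)}(44) − f^{(3)}(9)) = −1/720 · (0.000302414 − 0.000681394) = 5.26360e-07.

S_2 ≈ 580.616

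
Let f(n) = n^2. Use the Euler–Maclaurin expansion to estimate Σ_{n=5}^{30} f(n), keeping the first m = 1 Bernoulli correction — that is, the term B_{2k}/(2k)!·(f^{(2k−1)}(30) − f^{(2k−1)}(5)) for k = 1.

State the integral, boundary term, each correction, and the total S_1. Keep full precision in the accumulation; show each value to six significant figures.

Integral: ∫_5^30 x^2 dx = 8958.33.
½[f(5) + f(30)] = ½[25.0000 + 900.000] = 462.500.
Integral + boundary = 9420.83.
k=1: B_{2}/(2)! × [f^{(1)}(30) − f^{(1)}(5)] = 1/12 × (60.0000 − 10.0000) = 4.16667.

S_1 ≈ 9425.00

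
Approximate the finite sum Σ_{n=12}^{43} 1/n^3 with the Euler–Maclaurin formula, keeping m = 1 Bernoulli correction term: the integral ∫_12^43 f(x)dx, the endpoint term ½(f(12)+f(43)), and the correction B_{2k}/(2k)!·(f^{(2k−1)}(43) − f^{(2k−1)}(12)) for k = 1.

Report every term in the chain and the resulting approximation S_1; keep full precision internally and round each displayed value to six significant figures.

S_1 ≈ 0.00350943

∫_12^43 1/x^3 dx evaluates to 0.00320181.
Endpoint term: (f(12) + f(43))/2 = (0.000578704 + 1.25775e-05)/2 = 0.000295641.
Integral + boundary = 0.00349745.
Correction k=1: B_{2}/2! · (f^{(1)}(43) − f^{(1)}(12)) = 1/12 · (-8.77501e-07 − (-0.000144676)) = 1.19832e-05.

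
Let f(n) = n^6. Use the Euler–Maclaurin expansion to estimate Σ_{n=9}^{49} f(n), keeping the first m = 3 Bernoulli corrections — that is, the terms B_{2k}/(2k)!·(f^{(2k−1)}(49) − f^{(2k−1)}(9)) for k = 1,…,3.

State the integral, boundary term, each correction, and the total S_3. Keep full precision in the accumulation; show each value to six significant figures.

Integral: ∫_9^49 x^6 dx = 9.68883e+10.
Endpoint term: (f(9) + f(49))/2 = (531441 + 1.38413e+10)/2 = 6.92091e+09.
Integral + boundary = 1.03809e+11.
Order-1 term: 1/12 · (1.69485e+09 − 354294) = 1.41208e+08.
Partial sum through k=1: 1.03950e+11.
Order-2 term: −1/720 · (1.41179e+07 − 87480.0) = -19486.7.
Partial sum through k=2: 1.03950e+11.
Order-3 term: 1/30240 · (35280.0 − 6480.00) = 0.952381.

S_3 ≈ 1.03950e+11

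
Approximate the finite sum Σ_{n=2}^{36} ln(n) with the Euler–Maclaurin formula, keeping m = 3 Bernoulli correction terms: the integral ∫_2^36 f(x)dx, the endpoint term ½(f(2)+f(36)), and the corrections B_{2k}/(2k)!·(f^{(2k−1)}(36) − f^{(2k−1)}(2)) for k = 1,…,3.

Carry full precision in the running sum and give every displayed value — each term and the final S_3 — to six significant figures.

The integral term ∫_2^36 ln(x) dx = 93.6204.
Boundary: ½(f(2) + f(36)) = ½(0.693147 + 3.58352) = 2.13833.
So far: 95.7587.
k=1: B_{2}/(2)! × [f^{(1)}(36) − f^{(1)}(2)] = 1/12 × (0.0277778 − 0.500000) = -0.0393519.
Partial sum through k=1: 95.7194.
k=2: B_{4}/(4)! × [f^{(3)}(36) − f^{(3)}(2)] = −1/720 × (4.28669e-05 − 0.250000) = 0.000347163.
Partial sum through k=2: 95.7197.
k=3: B_{6}/(6)! × [f^{(5)}(36) − f^{(5)}(2)] = 1/30240 × (3.96916e-07 − 0.750000) = -2.48016e-05.

S_3 ≈ 95.7197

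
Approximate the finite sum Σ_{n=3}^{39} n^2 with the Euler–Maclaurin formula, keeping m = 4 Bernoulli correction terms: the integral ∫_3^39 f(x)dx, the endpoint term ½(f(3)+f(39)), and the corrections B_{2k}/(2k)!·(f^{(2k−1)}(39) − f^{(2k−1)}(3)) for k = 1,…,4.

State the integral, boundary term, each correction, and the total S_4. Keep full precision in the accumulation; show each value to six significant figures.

Integral: ∫_3^39 x^2 dx = 19764.0.
Boundary: ½(f(3) + f(39)) = ½(9.00000 + 1521.00) = 765.000.
So far: 20529.0.
Correction k=1: B_{2}/2! · (f^{(1)}(39) − f^{(1)}(3)) = 1/12 · (78.0000 − 6.00000) = 6.00000.
After k=1: 20535.0.
Correction k=2: B_{4}/4! · (f^{(3)}(39) − f^{(3)}(3)) = −1/720 · (0.00000 − 0.00000) = 0.00000.
After k=2: 20535.0.
Correction k=3: B_{6}/6! · (f^{(5)}(39) − f^{(5)}(3)) = 1/30240 · (0.00000 − 0.00000) = 0.00000.
After k=3: 20535.0.
Correction k=4: B_{8}/8! · (f^{(7)}(39) − f^{(7)}(3)) = −1/1209600 · (0.00000 − 0.00000) = 0.00000.

S_4 ≈ 20535.0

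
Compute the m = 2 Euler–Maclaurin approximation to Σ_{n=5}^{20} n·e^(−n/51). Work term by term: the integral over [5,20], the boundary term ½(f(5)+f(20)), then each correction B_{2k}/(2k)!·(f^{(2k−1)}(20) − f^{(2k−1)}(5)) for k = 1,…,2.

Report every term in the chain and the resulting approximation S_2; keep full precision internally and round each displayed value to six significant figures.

S_2 ≈ 151.935

∫_5^20 x·e^(−x/51) dx evaluates to 142.947.
Endpoint term: (f(5) + f(20))/2 = (4.53307 + 13.5120)/2 = 9.02251.
Integral + boundary = 151.969.
k=1: B_{2}/(2)! × [f^{(1)}(20) − f^{(1)}(5)] = 1/12 × (0.410658 − 0.817730) = -0.0339227.
Partial sum through k=1: 151.935.
k=2: B_{4}/(4)! × [f^{(3)}(20) − f^{(3)}(5)] = −1/720 × (0.000677376 − 0.00101152) = 4.64086e-07.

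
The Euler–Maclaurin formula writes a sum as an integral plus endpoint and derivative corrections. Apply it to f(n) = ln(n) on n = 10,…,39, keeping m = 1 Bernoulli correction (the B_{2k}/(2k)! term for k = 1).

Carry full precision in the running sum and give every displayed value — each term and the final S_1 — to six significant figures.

The integral term ∫_10^39 ln(x) dx = 90.8531.
Endpoint term: (f(10) + f(39))/2 = (2.30259 + 3.66356)/2 = 2.98307.
Running total after boundary: 93.8361.
k=1: B_{2}/(2)! × [f^{(1)}(39) − f^{(1)}(10)] = 1/12 × (0.0256410 − 0.100000) = -0.00619658.

S_1 ≈ 93.8299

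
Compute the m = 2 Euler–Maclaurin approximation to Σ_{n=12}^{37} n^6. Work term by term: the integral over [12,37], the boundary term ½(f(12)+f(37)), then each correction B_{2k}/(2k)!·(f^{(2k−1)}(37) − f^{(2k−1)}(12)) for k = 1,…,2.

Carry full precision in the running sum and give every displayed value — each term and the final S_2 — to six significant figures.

∫_12^37 x^6 dx evaluates to 1.35566e+10.
Boundary: ½(f(12) + f(37)) = ½(2.98598e+06 + 2.56573e+09) = 1.28436e+09.
Integral + boundary = 1.48409e+10.
k=1: B_{2}/(2)! × [f^{(1)}(37) − f^{(1)}(12)] = 1/12 × (4.16064e+08 − 1.49299e+06) = 3.45476e+07.
Partial sum through k=1: 1.48755e+10.
k=2: B_{4}/(4)! × [f^{(3)}(37) − f^{(3)}(12)] = −1/720 × (6.07836e+06 − 207360) = -8154.17.

S_2 ≈ 1.48755e+10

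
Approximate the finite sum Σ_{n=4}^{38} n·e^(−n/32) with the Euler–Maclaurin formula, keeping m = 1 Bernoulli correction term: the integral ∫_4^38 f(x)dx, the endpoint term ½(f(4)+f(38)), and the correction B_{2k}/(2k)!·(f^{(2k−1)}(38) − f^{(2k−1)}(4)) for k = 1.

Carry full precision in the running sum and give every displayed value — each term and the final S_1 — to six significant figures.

∫_4^38 x·e^(−x/32) dx evaluates to 333.475.
½[f(4) + f(38)] = ½[3.52999 + 11.5893] = 7.55967.
Running total after boundary: 341.035.
Order-1 term: 1/12 · (-0.0571843 − 0.772185) = -0.0691141.

S_1 ≈ 340.966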